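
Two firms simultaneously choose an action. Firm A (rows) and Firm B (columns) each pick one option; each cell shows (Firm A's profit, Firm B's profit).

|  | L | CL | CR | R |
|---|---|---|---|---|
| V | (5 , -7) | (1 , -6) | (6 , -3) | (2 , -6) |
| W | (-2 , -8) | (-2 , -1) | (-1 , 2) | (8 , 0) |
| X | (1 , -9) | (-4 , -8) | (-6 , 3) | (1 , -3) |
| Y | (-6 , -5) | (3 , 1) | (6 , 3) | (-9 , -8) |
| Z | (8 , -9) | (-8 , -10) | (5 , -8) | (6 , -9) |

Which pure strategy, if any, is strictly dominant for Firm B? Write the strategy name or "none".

CR vs L: V: -3>-7, W: 2>-8, X: 3>-9, Y: 3>-5, Z: -8>-9.
CR vs CL: V: -3>-6, W: 2>-1, X: 3>-8, Y: 3>1, Z: -8>-10.
CR vs R: V: -3>-6, W: 2>0, X: 3>-3, Y: 3>-8, Z: -8>-9.
CR strictly beats every other strategy against every opponent action, so it is strictly dominant.

CR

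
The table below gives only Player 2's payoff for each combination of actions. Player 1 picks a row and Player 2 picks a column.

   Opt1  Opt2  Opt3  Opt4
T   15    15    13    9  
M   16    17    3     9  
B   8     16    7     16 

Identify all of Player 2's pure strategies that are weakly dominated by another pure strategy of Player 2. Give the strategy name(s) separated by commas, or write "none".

Opt2 weakly dominates Opt1 — T: 15=15, M: 17>16, B: 16>8.
Nothing dominates Opt2: Opt1 at M (17>16); Opt3 at T (15>13); Opt4 at T (15>9).
Opt1 weakly dominates Opt3 — T: 15>13, M: 16>3, B: 8>7.
Opt2 weakly dominates Opt4 — T: 15>9, M: 17>9, B: 16=16.

Opt1, Opt3, Opt4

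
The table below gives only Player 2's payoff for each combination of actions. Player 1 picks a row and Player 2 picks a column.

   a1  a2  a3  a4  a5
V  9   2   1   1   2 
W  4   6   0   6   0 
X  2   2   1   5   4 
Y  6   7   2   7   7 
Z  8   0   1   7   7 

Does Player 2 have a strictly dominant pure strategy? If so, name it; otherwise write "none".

a1 fails to dominate a2 at W (4<6).
a2 fails to dominate a1 at V (2<9).
a3 fails to dominate a1 at V (1<9).
a4 fails to dominate a1 at V (1<9).
a5 fails to dominate a1 at V (2<9).
No single strategy dominates all the others.

none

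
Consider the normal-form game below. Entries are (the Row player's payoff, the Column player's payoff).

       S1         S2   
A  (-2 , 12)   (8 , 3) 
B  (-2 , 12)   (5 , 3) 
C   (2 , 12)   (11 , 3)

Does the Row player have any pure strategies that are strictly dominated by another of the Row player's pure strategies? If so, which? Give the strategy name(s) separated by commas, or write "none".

A, B

A: dominated, since C does at least as well everywhere (S1: 2>-2, S2: 11>8).
C strictly dominates B — S1: 2>-2, S2: 11>5.
C: no other strategy beats it everywhere (A at S1 (2>-2); B at S1 (2>-2)).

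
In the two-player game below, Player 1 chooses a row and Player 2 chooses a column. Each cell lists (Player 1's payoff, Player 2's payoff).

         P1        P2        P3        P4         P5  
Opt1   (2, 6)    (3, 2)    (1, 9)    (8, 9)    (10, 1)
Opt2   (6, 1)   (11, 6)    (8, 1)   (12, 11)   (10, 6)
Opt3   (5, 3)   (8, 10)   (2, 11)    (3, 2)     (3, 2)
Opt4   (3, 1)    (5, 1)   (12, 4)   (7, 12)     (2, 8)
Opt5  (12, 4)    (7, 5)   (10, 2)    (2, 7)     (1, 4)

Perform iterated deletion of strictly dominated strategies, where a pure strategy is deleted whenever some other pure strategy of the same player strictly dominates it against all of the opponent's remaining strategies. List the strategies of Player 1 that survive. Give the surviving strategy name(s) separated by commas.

Row Opt3 is eliminated: Opt2 beats it against every remaining column (P1: 6>5, P2: 11>8, P3: 8>2, P4: 12>3, P5: 10>3).
For Player 2, P4 strictly dominates P1 on the remaining rows (Opt1: 9>6, Opt2: 11>1, Opt4: 12>1, Opt5: 7>4); eliminate P1.
For Player 2, P4 strictly dominates P2 on the remaining rows (Opt1: 9>2, Opt2: 11>6, Opt4: 12>1, Opt5: 7>5); eliminate P2.
For Player 1, Opt4 strictly dominates Opt5 on the remaining columns (P3: 12>10, P4: 7>2, P5: 2>1); eliminate Opt5.
Column P5 is eliminated: P4 beats it against every remaining row (Opt1: 9>1, Opt2: 11>6, Opt4: 12>8).
Row Opt1 is eliminated: Opt2 beats it against every remaining column (P3: 8>1, P4: 12>8).
For Player 2, P4 strictly dominates P3 on the remaining rows (Opt2: 11>1, Opt4: 12>4); eliminate P3.
Row Opt4 is eliminated: Opt2 beats it against every remaining column (P4: 12>7).
Among the remaining strategies, none is strictly dominated by another pure strategy of the same player, so the elimination stops.
Surviving strategies — Player 1: {Opt2}; Player 2: {P4}.

Opt2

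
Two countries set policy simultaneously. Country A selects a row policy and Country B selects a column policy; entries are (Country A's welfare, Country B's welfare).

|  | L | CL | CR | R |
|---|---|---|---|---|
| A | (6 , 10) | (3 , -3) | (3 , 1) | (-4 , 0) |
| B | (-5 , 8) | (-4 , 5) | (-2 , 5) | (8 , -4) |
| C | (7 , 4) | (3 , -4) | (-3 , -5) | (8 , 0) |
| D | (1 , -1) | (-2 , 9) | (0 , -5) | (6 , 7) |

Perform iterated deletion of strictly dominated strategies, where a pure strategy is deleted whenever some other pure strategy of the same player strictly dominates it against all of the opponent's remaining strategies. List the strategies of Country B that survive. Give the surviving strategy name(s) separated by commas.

L

Country B's strategy CR is strictly dominated by L (A: 10>1, B: 8>5, C: 4>-5, D: -1>-5) and is removed.
Country A's strategy D is strictly dominated by C (L: 7>1, CL: 3>-2, R: 8>6) and is removed.
Column CL is eliminated: L beats it against every remaining row (A: 10>-3, B: 8>5, C: 4>-4).
For Country A, C strictly dominates A on the remaining columns (L: 7>6, R: 8>-4); eliminate A.
Column R is eliminated: L beats it against every remaining row (B: 8>-4, C: 4>0).
For Country A, C strictly dominates B on the remaining columns (L: 7>-5); eliminate B.
Among the remaining strategies, none is strictly dominated by another pure strategy of the same player, so the elimination stops.
Surviving strategies — Country A: {C}; Country B: {L}.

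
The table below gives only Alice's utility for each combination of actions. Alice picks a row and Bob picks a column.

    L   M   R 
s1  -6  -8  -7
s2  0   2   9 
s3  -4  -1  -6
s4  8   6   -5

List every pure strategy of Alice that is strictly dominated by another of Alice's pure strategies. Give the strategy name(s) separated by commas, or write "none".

s1, s3

s2 strictly dominates s1 — L: 0>-6, M: 2>-8, R: 9>-7.
s2 is not dominated — it holds its own against s1 at L (0>-6); s3 at L (0>-4); s4 at R (9>-5).
s3: dominated, since s2 does at least as well everywhere (L: 0>-4, M: 2>-1, R: 9>-6).
s4 is not dominated — it holds its own against s1 at L (8>-6); s2 at L (8>0); s3 at L (8>-4).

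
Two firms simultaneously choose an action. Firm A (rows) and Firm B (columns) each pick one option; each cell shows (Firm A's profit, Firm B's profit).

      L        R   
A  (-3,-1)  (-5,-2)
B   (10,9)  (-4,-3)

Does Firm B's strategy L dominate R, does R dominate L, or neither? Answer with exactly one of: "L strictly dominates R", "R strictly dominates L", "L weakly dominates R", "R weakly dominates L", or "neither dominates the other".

L strictly dominates R

L's payoffs vs R's, by Firm A's action — A: -1>-2, B: 9>-3.
L gives a strictly higher payoff against every action of Firm A, so L strictly dominates R.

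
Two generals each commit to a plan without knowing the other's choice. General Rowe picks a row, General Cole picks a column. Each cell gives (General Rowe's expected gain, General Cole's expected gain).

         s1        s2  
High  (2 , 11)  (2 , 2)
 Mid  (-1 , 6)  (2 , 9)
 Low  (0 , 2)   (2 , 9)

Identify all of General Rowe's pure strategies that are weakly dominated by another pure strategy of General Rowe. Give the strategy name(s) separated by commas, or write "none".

Mid, Low

High: no other strategy beats it everywhere (Mid at s1 (2>-1); Low at s1 (2>0)).
Mid is weakly dominated by High (s1: 2>-1, s2: 2=2).
Low: dominated, since High does at least as well everywhere (s1: 2>0, s2: 2=2).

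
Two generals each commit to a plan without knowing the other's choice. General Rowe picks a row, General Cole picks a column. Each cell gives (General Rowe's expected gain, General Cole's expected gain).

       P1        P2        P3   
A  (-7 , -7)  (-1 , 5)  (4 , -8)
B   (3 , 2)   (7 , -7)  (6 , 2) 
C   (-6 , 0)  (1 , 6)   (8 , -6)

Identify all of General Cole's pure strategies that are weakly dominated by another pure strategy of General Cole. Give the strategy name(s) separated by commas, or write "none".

P3

P1: no other strategy beats it everywhere (P2 at B (2>-7); P3 at A (-7>-8)).
Nothing dominates P2: P1 at A (5>-7); P3 at A (5>-8).
P3: dominated, since P1 does at least as well everywhere (A: -7>-8, B: 2=2, C: 0>-6).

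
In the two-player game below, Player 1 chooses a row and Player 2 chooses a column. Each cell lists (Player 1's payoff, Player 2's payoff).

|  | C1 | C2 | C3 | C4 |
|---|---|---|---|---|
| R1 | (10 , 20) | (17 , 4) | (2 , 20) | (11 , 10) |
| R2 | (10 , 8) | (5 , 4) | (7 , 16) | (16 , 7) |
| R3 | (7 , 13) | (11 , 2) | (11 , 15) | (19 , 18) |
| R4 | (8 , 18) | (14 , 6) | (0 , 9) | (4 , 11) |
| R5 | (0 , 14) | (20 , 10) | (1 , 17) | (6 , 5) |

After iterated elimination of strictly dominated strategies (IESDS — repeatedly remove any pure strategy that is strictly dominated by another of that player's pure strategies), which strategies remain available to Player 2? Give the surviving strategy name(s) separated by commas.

C1, C3, C4

Player 1's strategy R4 is strictly dominated by R1 (C1: 10>8, C2: 17>14, C3: 2>0, C4: 11>4) and is removed.
Player 2's strategy C2 is strictly dominated by C1 (R1: 20>4, R2: 8>4, R3: 13>2, R5: 14>10) and is removed.
Row R5 is eliminated: R1 beats it against every remaining column (C1: 10>0, C3: 2>1, C4: 11>6).
Among the remaining strategies, none is strictly dominated by another pure strategy of the same player, so the elimination stops.
Surviving strategies — Player 1: {R1, R2, R3}; Player 2: {C1, C3, C4}.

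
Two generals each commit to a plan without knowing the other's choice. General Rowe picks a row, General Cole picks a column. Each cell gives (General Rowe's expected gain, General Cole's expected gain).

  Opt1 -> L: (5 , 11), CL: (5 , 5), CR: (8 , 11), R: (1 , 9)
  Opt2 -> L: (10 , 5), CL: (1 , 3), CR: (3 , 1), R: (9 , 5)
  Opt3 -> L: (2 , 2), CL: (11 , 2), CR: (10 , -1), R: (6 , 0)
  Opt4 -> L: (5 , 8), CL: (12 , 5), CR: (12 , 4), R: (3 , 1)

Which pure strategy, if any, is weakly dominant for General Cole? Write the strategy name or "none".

L

L vs CL: Opt1: 11>5, Opt2: 5>3, Opt3: 2=2, Opt4: 8>5.
L vs CR: Opt1: 11=11, Opt2: 5>1, Opt3: 2>-1, Opt4: 8>4.
L vs R: Opt1: 11>9, Opt2: 5=5, Opt3: 2>0, Opt4: 8>1.
L is at least as good as every other strategy against every opponent action, so it is weakly dominant.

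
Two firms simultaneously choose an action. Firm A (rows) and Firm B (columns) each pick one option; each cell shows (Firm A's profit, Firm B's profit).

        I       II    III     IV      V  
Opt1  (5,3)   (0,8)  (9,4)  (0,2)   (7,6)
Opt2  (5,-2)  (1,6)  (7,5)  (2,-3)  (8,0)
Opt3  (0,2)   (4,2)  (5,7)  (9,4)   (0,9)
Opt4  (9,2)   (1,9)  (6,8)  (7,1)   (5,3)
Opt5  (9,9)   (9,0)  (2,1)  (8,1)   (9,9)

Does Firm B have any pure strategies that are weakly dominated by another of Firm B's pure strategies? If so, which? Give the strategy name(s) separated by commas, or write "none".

V weakly dominates I — Opt1: 6>3, Opt2: 0>-2, Opt3: 9>2, Opt4: 3>2, Opt5: 9=9.
II: no other strategy beats it everywhere (I at Opt1 (8>3); III at Opt1 (8>4); IV at Opt1 (8>2); V at Opt1 (8>6)).
III is not dominated — it holds its own against I at Opt1 (4>3); II at Opt3 (7>2); IV at Opt1 (4>2); V at Opt2 (5>0).
IV: dominated, since III does at least as well everywhere (Opt1: 4>2, Opt2: 5>-3, Opt3: 7>4, Opt4: 8>1, Opt5: 1=1).
Nothing dominates V: I at Opt1 (6>3); II at Opt3 (9>2); III at Opt1 (6>4); IV at Opt1 (6>2).

I, IV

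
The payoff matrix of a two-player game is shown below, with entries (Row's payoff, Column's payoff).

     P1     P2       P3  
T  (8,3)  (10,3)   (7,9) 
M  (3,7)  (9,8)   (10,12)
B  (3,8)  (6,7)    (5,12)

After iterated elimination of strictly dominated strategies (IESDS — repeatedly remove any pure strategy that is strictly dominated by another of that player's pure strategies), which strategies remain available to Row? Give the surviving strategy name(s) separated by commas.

M

Row B is eliminated: T beats it against every remaining column (P1: 8>3, P2: 10>6, P3: 7>5).
Column's strategy P1 is strictly dominated by P3 (T: 9>3, M: 12>7) and is removed.
Column P2 is eliminated: P3 beats it against every remaining row (T: 9>3, M: 12>8).
Row's strategy T is strictly dominated by M (P3: 10>7) and is removed.
Among the remaining strategies, none is strictly dominated by another pure strategy of the same player, so the elimination stops.
Surviving strategies — Row: {M}; Column: {P3}.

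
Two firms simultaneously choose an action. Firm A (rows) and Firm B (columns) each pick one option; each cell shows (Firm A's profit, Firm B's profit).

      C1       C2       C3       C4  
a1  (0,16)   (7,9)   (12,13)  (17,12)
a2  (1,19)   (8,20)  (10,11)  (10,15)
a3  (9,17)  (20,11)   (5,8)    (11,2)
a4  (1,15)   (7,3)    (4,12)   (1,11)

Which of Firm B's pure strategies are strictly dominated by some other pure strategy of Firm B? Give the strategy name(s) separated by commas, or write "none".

C1: no other strategy beats it everywhere (C2 at a1 (16>9); C3 at a1 (16>13); C4 at a1 (16>12)).
C2 is not dominated — it holds its own against C1 at a2 (20>19); C3 at a2 (20>11); C4 at a2 (20>15).
C3: dominated, since C1 does at least as well everywhere (a1: 16>13, a2: 19>11, a3: 17>8, a4: 15>12).
C1 strictly dominates C4 — a1: 16>12, a2: 19>15, a3: 17>2, a4: 15>11.

C3, C4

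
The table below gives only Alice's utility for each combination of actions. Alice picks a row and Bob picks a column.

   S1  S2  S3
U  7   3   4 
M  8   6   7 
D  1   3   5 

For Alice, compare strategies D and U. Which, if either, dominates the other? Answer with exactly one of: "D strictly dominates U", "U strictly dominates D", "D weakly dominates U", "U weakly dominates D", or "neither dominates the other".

D's payoffs vs U's, by Bob's action — S1: 1<7, S2: 3=3, S3: 5>4.
D does better at S3 but worse at S1; neither strategy dominates the other.

neither dominates the other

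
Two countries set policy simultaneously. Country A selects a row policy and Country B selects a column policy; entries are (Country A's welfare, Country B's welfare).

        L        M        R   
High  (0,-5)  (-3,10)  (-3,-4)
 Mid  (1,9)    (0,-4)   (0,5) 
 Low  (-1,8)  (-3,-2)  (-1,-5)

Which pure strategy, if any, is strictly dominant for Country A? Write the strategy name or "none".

Mid vs High: L: 1>0, M: 0>-3, R: 0>-3.
Mid vs Low: L: 1>-1, M: 0>-3, R: 0>-1.
Mid strictly beats every other strategy against every opponent action, so it is strictly dominant.

Mid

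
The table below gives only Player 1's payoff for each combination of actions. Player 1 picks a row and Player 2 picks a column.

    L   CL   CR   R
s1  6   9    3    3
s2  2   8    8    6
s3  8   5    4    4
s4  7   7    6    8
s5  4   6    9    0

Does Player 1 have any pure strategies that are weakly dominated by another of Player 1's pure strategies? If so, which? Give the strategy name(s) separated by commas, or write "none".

Nothing dominates s1: s2 at L (6>2); s3 at CL (9>5); s4 at CL (9>7); s5 at L (6>4).
s2: no other strategy beats it everywhere (s1 at CR (8>3); s3 at CL (8>5); s4 at CL (8>7); s5 at CL (8>6)).
s3 is not dominated — it holds its own against s1 at L (8>6); s2 at L (8>2); s4 at L (8>7); s5 at L (8>4).
s4 is not dominated — it holds its own against s1 at L (7>6); s2 at L (7>2); s3 at CL (7>5); s5 at L (7>4).
s5 is not dominated — it holds its own against s1 at CR (9>3); s2 at L (4>2); s3 at CL (6>5); s4 at CR (9>6).

none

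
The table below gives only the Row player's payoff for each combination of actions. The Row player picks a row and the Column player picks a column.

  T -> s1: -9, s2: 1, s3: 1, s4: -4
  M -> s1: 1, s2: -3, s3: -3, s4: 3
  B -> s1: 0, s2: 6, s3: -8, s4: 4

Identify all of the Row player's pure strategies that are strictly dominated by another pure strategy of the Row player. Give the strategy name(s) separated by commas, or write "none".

T is not dominated — it holds its own against M at s2 (1>-3); B at s3 (1>-8).
M is not dominated — it holds its own against T at s1 (1>-9); B at s1 (1>0).
Nothing dominates B: T at s1 (0>-9); M at s2 (6>-3).

none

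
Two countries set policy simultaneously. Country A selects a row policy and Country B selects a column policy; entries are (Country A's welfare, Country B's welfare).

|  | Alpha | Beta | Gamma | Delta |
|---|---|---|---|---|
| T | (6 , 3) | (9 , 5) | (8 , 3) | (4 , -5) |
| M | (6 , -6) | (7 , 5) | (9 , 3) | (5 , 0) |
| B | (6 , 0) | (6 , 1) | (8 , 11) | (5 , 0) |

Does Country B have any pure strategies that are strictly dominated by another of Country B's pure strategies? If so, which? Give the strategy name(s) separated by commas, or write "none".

Alpha, Delta

Alpha is strictly dominated by Beta (T: 5>3, M: 5>-6, B: 1>0).
Nothing dominates Beta: Alpha at T (5>3); Gamma at T (5>3); Delta at T (5>-5).
Gamma: no other strategy beats it everywhere (Alpha at T (3=3); Beta at B (11>1); Delta at T (3>-5)).
Beta strictly dominates Delta — T: 5>-5, M: 5>0, B: 1>0.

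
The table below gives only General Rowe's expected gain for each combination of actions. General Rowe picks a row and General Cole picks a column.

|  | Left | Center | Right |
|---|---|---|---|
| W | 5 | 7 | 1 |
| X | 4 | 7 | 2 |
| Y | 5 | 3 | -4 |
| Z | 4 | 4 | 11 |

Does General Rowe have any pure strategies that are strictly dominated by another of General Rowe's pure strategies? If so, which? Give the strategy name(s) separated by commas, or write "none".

W is not dominated — it holds its own against X at Left (5>4); Y at Left (5=5); Z at Left (5>4).
X is not dominated — it holds its own against W at Center (7=7); Y at Center (7>3); Z at Left (4=4).
Y is not dominated — it holds its own against W at Left (5=5); X at Left (5>4); Z at Left (5>4).
Nothing dominates Z: W at Right (11>1); X at Left (4=4); Y at Center (4>3).

none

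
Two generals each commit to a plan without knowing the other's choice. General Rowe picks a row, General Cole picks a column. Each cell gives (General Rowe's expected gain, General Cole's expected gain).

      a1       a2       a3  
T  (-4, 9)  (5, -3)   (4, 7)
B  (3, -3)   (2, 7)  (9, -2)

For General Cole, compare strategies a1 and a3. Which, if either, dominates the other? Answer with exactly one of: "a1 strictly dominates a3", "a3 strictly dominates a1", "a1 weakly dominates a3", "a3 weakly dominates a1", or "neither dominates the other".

neither dominates the other

a1's payoffs vs a3's, by General Rowe's action — T: 9>7, B: -3<-2.
a1 does better at T but worse at B; neither strategy dominates the other.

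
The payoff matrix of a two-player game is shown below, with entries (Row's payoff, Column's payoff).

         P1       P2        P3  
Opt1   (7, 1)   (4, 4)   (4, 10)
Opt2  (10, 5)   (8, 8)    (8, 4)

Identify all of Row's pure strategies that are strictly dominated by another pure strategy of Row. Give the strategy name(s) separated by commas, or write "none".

Opt2 strictly dominates Opt1 — P1: 10>7, P2: 8>4, P3: 8>4.
Nothing dominates Opt2: Opt1 at P1 (10>7).

Opt1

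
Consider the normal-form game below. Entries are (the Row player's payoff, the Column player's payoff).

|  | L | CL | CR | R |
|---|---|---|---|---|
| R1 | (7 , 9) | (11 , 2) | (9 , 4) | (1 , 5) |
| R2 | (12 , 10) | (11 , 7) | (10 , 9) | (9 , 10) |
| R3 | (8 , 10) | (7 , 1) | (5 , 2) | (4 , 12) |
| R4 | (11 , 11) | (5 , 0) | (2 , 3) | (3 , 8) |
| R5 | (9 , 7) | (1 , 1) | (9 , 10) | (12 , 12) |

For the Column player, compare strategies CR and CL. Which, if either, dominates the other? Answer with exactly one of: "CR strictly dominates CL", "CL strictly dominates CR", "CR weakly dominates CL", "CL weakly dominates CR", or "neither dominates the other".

Compare CR to CL across every action of the Row player: R1: 4>2, R2: 9>7, R3: 2>1, R4: 3>0, R5: 10>1.
Every comparison favours CR, so CR strictly dominates CL.

CR strictly dominates CL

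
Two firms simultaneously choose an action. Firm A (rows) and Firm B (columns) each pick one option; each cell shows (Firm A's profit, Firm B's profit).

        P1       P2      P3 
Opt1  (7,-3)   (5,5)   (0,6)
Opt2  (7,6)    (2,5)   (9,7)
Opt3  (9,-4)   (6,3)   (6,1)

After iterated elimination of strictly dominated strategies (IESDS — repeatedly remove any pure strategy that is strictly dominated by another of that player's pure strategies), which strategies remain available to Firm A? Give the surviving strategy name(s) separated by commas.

For Firm A, Opt3 strictly dominates Opt1 on the remaining columns (P1: 9>7, P2: 6>5, P3: 6>0); eliminate Opt1.
For Firm B, P3 strictly dominates P1 on the remaining rows (Opt2: 7>6, Opt3: 1>-4); eliminate P1.
Among the remaining strategies, none is strictly dominated by another pure strategy of the same player, so the elimination stops.
Surviving strategies — Firm A: {Opt2, Opt3}; Firm B: {P2, P3}.

Opt2, Opt3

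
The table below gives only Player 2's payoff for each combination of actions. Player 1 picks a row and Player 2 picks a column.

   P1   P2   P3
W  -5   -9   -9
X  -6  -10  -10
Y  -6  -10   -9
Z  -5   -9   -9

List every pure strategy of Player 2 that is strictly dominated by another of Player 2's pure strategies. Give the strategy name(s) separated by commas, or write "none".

Nothing dominates P1: P2 at W (-5>-9); P3 at W (-5>-9).
P2 is strictly dominated by P1 (W: -5>-9, X: -6>-10, Y: -6>-10, Z: -5>-9).
P3 is strictly dominated by P1 (W: -5>-9, X: -6>-10, Y: -6>-9, Z: -5>-9).

P2, P3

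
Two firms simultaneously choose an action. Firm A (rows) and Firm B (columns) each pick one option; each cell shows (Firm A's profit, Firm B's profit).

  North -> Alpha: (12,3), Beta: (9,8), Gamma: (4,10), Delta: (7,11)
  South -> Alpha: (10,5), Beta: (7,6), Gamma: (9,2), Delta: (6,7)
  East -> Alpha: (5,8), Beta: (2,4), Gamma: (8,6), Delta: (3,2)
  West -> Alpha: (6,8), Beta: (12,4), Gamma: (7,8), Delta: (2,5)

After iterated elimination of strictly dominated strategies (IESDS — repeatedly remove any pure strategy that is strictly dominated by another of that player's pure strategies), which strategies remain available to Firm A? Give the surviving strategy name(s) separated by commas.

Row East is eliminated: South beats it against every remaining column (Alpha: 10>5, Beta: 7>2, Gamma: 9>8, Delta: 6>3).
Firm B's strategy Beta is strictly dominated by Delta (North: 11>8, South: 7>6, West: 5>4) and is removed.
Row West is eliminated: South beats it against every remaining column (Alpha: 10>6, Gamma: 9>7, Delta: 6>2).
For Firm B, Delta strictly dominates Alpha on the remaining rows (North: 11>3, South: 7>5); eliminate Alpha.
Firm B's strategy Gamma is strictly dominated by Delta (North: 11>10, South: 7>2) and is removed.
Row South is eliminated: North beats it against every remaining column (Delta: 7>6).
Among the remaining strategies, none is strictly dominated by another pure strategy of the same player, so the elimination stops.
Surviving strategies — Firm A: {North}; Firm B: {Delta}.

North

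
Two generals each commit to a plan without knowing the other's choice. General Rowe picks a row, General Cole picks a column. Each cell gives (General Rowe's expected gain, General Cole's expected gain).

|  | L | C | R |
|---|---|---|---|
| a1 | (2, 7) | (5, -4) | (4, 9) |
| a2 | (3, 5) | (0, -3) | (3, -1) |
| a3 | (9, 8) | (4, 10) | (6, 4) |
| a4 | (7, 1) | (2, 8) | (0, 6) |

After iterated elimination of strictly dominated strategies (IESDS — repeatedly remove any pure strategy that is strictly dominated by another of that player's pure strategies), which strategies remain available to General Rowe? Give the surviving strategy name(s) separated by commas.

a1, a3

Row a2 is eliminated: a3 beats it against every remaining column (L: 9>3, C: 4>0, R: 6>3).
Row a4 is eliminated: a3 beats it against every remaining column (L: 9>7, C: 4>2, R: 6>0).
Among the remaining strategies, none is strictly dominated by another pure strategy of the same player, so the elimination stops.
Surviving strategies — General Rowe: {a1, a3}; General Cole: {L, C, R}.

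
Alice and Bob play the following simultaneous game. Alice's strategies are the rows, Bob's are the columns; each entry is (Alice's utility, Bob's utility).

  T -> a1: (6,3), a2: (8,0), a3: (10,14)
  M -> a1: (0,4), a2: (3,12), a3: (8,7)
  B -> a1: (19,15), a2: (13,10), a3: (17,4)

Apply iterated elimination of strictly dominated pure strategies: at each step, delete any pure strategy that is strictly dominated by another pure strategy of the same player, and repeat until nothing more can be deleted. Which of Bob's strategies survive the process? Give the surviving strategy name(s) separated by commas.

a1

Alice's strategy T is strictly dominated by B (a1: 19>6, a2: 13>8, a3: 17>10) and is removed.
Alice's strategy M is strictly dominated by B (a1: 19>0, a2: 13>3, a3: 17>8) and is removed.
For Bob, a1 strictly dominates a2 on the remaining rows (B: 15>10); eliminate a2.
Column a3 is eliminated: a1 beats it against every remaining row (B: 15>4).
Among the remaining strategies, none is strictly dominated by another pure strategy of the same player, so the elimination stops.
Surviving strategies — Alice: {B}; Bob: {a1}.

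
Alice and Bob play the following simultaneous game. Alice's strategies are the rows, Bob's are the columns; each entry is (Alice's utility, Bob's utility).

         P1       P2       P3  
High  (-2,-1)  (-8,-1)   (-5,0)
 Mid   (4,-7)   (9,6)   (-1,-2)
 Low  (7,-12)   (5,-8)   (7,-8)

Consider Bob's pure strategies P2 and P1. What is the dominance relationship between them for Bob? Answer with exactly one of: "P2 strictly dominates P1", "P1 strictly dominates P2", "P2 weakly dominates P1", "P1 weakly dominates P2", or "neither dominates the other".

Compare P2 to P1 across each choice by Alice: High: -1=-1, Mid: 6>-7, Low: -8>-12.
P2 is at least as good everywhere and strictly better somewhere (tied only at High), so P2 weakly but not strictly dominates P1.

P2 weakly dominates P1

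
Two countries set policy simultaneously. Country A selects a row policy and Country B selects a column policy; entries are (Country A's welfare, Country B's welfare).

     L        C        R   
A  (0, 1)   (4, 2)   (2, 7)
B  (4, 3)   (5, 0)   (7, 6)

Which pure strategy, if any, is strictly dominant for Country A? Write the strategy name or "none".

B

B vs A: L: 4>0, C: 5>4, R: 7>2.
B strictly beats every other strategy against every opponent action, so it is strictly dominant.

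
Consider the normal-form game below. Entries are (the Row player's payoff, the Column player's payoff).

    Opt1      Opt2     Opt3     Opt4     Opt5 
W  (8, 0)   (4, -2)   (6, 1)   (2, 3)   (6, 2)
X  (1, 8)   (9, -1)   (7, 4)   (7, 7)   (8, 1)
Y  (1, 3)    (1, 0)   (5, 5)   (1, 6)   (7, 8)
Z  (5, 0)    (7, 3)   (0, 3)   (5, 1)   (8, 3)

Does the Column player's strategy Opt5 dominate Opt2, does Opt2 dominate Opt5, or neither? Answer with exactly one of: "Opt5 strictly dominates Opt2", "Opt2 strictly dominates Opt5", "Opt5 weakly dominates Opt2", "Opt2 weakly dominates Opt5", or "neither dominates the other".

Opt5 weakly dominates Opt2

Compare Opt5 to Opt2 across each opponent action: W: 2>-2, X: 1>-1, Y: 8>0, Z: 3=3.
Opt5 is at least as good everywhere and strictly better somewhere (tied only at Z), so Opt5 weakly but not strictly dominates Opt2.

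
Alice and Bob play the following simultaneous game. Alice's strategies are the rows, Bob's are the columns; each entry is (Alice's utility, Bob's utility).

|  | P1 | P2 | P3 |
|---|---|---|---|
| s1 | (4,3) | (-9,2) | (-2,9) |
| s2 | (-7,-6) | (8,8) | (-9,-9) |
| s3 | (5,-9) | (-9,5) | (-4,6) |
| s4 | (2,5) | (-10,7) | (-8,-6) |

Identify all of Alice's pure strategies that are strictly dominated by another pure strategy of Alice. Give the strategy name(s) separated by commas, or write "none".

s4

Nothing dominates s1: s2 at P1 (4>-7); s3 at P2 (-9=-9); s4 at P1 (4>2).
Nothing dominates s2: s1 at P2 (8>-9); s3 at P2 (8>-9); s4 at P2 (8>-10).
s3: no other strategy beats it everywhere (s1 at P1 (5>4); s2 at P1 (5>-7); s4 at P1 (5>2)).
s4 is strictly dominated by s1 (P1: 4>2, P2: -9>-10, P3: -2>-8).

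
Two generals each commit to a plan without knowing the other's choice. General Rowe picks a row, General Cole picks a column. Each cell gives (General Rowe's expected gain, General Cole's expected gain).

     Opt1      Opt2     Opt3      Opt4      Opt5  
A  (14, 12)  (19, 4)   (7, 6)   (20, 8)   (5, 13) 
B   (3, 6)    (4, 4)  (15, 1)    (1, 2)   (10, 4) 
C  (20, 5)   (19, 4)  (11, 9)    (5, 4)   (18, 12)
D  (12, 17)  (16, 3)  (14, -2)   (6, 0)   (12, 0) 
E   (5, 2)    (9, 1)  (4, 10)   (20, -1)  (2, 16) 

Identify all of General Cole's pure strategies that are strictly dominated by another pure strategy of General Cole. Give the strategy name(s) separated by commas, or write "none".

Opt1 is not dominated — it holds its own against Opt2 at A (12>4); Opt3 at A (12>6); Opt4 at A (12>8); Opt5 at B (6>4).
Opt2 is strictly dominated by Opt1 (A: 12>4, B: 6>4, C: 5>4, D: 17>3, E: 2>1).
Opt5 strictly dominates Opt3 — A: 13>6, B: 4>1, C: 12>9, D: 0>-2, E: 16>10.
Opt4 is strictly dominated by Opt1 (A: 12>8, B: 6>2, C: 5>4, D: 17>0, E: 2>-1).
Opt5 is not dominated — it holds its own against Opt1 at A (13>12); Opt2 at A (13>4); Opt3 at A (13>6); Opt4 at A (13>8).

Opt2, Opt3, Opt4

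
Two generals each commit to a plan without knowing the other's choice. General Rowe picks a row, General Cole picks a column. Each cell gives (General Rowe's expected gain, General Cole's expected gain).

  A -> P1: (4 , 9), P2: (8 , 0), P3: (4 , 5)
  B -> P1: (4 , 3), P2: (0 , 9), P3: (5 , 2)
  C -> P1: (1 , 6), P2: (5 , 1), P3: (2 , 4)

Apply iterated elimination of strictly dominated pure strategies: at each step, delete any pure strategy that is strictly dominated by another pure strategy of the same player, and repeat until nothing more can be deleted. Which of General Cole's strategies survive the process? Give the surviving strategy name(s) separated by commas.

For General Rowe, A strictly dominates C on the remaining columns (P1: 4>1, P2: 8>5, P3: 4>2); eliminate C.
For General Cole, P1 strictly dominates P3 on the remaining rows (A: 9>5, B: 3>2); eliminate P3.
Among the remaining strategies, none is strictly dominated by another pure strategy of the same player, so the elimination stops.
Surviving strategies — General Rowe: {A, B}; General Cole: {P1, P2}.

P1, P2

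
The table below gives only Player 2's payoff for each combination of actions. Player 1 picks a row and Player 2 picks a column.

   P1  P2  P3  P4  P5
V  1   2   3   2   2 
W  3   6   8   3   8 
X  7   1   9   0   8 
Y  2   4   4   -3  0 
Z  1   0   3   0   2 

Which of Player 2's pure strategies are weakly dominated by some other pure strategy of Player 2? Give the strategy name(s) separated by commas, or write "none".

P1, P2, P4, P5

P1 is weakly dominated by P3 (V: 3>1, W: 8>3, X: 9>7, Y: 4>2, Z: 3>1).
P2: dominated, since P3 does at least as well everywhere (V: 3>2, W: 8>6, X: 9>1, Y: 4=4, Z: 3>0).
Nothing dominates P3: P1 at V (3>1); P2 at V (3>2); P4 at V (3>2); P5 at V (3>2).
P4: dominated, since P2 does at least as well everywhere (V: 2=2, W: 6>3, X: 1>0, Y: 4>-3, Z: 0=0).
P5 is weakly dominated by P3 (V: 3>2, W: 8=8, X: 9>8, Y: 4>0, Z: 3>2).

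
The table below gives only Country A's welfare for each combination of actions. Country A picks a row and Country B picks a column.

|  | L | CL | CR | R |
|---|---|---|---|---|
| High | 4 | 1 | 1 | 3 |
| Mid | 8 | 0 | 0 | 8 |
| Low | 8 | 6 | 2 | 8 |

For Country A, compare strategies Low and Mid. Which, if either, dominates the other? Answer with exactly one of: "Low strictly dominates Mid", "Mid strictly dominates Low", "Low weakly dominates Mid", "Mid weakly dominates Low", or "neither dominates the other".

Compare Low to Mid across every action of Country B: L: 8=8, CL: 6>0, CR: 2>0, R: 8=8.
Low is at least as good everywhere and strictly better somewhere (tied only at L, R), so Low weakly but not strictly dominates Mid.

Low weakly dominates Mid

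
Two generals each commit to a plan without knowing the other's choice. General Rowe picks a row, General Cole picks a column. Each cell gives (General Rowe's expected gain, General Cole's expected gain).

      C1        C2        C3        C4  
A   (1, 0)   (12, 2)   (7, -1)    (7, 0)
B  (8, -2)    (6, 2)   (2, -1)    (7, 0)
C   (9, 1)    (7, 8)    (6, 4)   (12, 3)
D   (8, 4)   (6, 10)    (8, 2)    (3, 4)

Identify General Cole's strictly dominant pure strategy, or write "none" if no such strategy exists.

C2

C2 vs C1: A: 2>0, B: 2>-2, C: 8>1, D: 10>4.
C2 vs C3: A: 2>-1, B: 2>-1, C: 8>4, D: 10>2.
C2 vs C4: A: 2>0, B: 2>0, C: 8>3, D: 10>4.
C2 strictly beats every other strategy against every opponent action, so it is strictly dominant.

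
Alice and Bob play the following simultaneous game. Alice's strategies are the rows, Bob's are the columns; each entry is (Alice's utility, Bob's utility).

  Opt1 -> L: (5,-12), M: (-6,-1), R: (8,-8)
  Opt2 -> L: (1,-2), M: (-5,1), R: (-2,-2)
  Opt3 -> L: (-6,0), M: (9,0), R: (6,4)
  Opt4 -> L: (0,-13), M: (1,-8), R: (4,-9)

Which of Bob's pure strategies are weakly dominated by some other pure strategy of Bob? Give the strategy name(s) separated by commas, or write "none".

L

L is weakly dominated by M (Opt1: -1>-12, Opt2: 1>-2, Opt3: 0=0, Opt4: -8>-13).
M is not dominated — it holds its own against L at Opt1 (-1>-12); R at Opt1 (-1>-8).
R: no other strategy beats it everywhere (L at Opt1 (-8>-12); M at Opt3 (4>0)).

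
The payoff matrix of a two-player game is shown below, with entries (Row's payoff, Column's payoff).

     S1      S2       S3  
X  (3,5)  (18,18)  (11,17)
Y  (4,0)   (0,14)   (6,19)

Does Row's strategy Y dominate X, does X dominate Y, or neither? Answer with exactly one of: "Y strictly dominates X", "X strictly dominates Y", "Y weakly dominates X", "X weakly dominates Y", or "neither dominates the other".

neither dominates the other

Compare Y to X across each choice by Column: S1: 4>3, S2: 0<18, S3: 6<11.
Y does better at S1 but worse at S2, S3; neither strategy dominates the other.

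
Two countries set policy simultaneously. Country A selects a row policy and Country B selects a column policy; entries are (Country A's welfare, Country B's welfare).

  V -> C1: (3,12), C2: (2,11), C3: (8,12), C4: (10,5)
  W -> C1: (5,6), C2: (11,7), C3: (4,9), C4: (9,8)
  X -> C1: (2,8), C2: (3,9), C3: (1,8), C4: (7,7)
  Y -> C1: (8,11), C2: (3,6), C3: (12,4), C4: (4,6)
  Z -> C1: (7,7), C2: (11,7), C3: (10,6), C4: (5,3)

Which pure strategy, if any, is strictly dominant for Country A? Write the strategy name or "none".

none

V fails to dominate W at C1 (3<5).
W fails to dominate V at C3 (4<8).
X fails to dominate V at C1 (2<3).
Y fails to dominate V at C4 (4<10).
Z fails to dominate V at C4 (5<10).
No single strategy dominates all the others.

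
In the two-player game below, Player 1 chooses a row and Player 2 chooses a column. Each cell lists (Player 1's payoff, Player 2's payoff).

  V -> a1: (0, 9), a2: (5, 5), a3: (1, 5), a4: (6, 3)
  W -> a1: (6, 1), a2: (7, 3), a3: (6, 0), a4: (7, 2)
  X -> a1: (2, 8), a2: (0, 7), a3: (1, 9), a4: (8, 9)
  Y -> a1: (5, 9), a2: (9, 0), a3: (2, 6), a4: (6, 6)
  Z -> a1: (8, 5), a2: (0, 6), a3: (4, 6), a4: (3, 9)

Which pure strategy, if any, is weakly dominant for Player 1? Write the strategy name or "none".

V fails to dominate W at a1 (0<6).
W fails to dominate X at a4 (7<8).
X fails to dominate V at a2 (0<5).
Y fails to dominate W at a1 (5<6).
Z fails to dominate V at a2 (0<5).
No single strategy dominates all the others.

none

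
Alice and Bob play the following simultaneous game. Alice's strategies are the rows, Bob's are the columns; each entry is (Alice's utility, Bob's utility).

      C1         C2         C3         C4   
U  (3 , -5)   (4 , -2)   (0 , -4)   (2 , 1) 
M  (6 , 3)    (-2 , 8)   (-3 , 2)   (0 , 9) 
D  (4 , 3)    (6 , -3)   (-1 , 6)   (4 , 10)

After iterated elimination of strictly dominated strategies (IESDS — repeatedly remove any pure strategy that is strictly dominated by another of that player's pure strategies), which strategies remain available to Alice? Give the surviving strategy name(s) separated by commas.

D

For Bob, C4 strictly dominates C1 on the remaining rows (U: 1>-5, M: 9>3, D: 10>3); eliminate C1.
For Alice, U strictly dominates M on the remaining columns (C2: 4>-2, C3: 0>-3, C4: 2>0); eliminate M.
For Bob, C4 strictly dominates C2 on the remaining rows (U: 1>-2, D: 10>-3); eliminate C2.
Column C3 is eliminated: C4 beats it against every remaining row (U: 1>-4, D: 10>6).
For Alice, D strictly dominates U on the remaining columns (C4: 4>2); eliminate U.
Among the remaining strategies, none is strictly dominated by another pure strategy of the same player, so the elimination stops.
Surviving strategies — Alice: {D}; Bob: {C4}.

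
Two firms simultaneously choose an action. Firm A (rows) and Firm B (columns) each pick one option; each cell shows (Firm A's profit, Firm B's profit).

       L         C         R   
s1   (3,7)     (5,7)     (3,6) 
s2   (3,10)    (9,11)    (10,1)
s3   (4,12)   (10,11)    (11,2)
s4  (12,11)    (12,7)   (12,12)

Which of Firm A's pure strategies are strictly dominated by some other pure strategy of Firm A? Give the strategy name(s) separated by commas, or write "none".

s1, s2, s3

s1: dominated, since s3 does at least as well everywhere (L: 4>3, C: 10>5, R: 11>3).
s2 is strictly dominated by s3 (L: 4>3, C: 10>9, R: 11>10).
s3 is strictly dominated by s4 (L: 12>4, C: 12>10, R: 12>11).
s4 is not dominated — it holds its own against s1 at L (12>3); s2 at L (12>3); s3 at L (12>4).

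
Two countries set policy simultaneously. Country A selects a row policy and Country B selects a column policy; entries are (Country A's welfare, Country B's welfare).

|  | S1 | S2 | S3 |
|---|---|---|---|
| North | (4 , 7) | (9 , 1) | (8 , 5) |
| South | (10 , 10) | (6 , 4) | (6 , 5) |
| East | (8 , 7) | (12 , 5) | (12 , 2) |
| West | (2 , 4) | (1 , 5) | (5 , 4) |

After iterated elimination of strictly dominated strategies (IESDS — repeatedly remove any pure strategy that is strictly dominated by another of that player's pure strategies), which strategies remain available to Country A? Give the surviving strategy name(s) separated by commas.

Country A's strategy North is strictly dominated by East (S1: 8>4, S2: 12>9, S3: 12>8) and is removed.
Row West is eliminated: South beats it against every remaining column (S1: 10>2, S2: 6>1, S3: 6>5).
For Country B, S1 strictly dominates S2 on the remaining rows (South: 10>4, East: 7>5); eliminate S2.
Column S3 is eliminated: S1 beats it against every remaining row (South: 10>5, East: 7>2).
For Country A, South strictly dominates East on the remaining columns (S1: 10>8); eliminate East.
Among the remaining strategies, none is strictly dominated by another pure strategy of the same player, so the elimination stops.
Surviving strategies — Country A: {South}; Country B: {S1}.

South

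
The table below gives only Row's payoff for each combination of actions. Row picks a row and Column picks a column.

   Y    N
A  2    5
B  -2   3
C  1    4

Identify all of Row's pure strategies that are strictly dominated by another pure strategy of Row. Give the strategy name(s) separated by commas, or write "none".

A: no other strategy beats it everywhere (B at Y (2>-2); C at Y (2>1)).
B: dominated, since A does at least as well everywhere (Y: 2>-2, N: 5>3).
C: dominated, since A does at least as well everywhere (Y: 2>1, N: 5>4).

B, C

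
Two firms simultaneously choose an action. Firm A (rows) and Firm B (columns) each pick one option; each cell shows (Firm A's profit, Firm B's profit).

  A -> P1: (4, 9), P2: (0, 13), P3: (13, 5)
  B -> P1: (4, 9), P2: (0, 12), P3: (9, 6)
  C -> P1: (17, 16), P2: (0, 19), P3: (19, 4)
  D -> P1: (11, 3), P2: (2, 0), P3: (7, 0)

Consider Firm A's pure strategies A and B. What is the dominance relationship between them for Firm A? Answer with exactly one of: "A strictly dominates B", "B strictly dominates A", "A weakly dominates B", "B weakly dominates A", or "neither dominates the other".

Compare A to B across every action of Firm B: P1: 4=4, P2: 0=0, P3: 13>9.
A is at least as good everywhere and strictly better somewhere (tied only at P1, P2), so A weakly but not strictly dominates B.

A weakly dominates B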